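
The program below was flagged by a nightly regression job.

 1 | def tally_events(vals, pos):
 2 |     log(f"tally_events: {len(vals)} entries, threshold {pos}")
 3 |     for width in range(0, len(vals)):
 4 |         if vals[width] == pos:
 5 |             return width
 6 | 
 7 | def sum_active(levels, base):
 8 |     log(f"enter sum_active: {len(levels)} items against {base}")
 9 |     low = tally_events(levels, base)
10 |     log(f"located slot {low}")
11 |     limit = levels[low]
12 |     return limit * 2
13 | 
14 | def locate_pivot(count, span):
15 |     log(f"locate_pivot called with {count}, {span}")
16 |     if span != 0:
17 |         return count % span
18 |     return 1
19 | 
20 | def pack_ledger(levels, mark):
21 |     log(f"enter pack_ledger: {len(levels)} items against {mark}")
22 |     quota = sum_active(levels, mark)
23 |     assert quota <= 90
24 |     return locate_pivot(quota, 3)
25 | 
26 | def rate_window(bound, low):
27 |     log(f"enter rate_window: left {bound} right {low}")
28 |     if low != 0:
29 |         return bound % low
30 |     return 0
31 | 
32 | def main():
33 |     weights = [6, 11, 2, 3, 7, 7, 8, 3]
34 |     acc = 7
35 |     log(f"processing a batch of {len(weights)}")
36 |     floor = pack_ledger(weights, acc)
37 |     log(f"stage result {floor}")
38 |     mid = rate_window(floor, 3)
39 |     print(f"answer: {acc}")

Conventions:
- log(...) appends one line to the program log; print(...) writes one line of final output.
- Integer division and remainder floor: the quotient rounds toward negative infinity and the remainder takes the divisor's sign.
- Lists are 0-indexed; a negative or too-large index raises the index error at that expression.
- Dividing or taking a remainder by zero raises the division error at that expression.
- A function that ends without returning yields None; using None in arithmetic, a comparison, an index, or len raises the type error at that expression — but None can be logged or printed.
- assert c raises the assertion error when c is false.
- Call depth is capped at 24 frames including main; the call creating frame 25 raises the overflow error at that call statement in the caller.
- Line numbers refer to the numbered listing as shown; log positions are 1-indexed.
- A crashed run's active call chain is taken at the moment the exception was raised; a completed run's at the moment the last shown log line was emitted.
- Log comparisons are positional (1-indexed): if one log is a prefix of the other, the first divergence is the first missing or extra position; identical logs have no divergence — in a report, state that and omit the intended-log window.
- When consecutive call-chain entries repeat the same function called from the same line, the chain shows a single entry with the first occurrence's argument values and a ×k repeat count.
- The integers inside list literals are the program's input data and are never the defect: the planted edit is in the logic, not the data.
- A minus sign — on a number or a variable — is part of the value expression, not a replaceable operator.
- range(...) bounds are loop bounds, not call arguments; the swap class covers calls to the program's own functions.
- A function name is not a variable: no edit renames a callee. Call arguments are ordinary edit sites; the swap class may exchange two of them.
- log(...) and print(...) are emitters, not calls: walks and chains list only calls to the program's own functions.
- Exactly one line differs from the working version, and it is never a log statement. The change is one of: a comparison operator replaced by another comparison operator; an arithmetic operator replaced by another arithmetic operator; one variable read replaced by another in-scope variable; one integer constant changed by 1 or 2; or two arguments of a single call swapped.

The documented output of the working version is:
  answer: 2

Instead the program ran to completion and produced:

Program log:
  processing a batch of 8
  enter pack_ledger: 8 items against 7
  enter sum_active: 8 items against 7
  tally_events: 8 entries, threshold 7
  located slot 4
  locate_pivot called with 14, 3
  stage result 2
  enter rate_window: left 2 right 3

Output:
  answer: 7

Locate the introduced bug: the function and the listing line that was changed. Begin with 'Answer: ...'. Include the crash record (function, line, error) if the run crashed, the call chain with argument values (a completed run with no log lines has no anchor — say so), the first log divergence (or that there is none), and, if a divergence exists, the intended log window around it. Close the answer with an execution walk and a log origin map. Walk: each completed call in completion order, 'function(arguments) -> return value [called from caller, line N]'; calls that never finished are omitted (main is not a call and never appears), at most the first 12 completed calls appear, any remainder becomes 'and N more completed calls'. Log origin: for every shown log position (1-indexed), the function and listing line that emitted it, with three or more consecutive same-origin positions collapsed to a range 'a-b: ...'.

Answer: the defect is in main at line 39.
Key observation: The two runs log identically and part ways only at the printed values.
Call chain: main -> rate_window(2, 3) (called at line 38).
First divergence: none; the two logs match at every position.
Execution walk:
  tally_events([6, 11, 2, 3, 7, 7, 8, 3], 7) -> 4  [called from sum_active, line 9]
  sum_active([6, 11, 2, 3, 7, 7, 8, 3], 7) -> 14  [called from pack_ledger, line 22]
  locate_pivot(14, 3) -> 2  [called from pack_ledger, line 24]
  pack_ledger([6, 11, 2, 3, 7, 7, 8, 3], 7) -> 2  [called from main, line 36]
  rate_window(2, 3) -> 2  [called from main, line 38]
Log line origins:
  1 — main, line 35
  2 — pack_ledger, line 21
  3 — sum_active, line 8
  4 — tally_events, line 2
  5 — sum_active, line 10
  6 — locate_pivot, line 15
  7 — main, line 37
  8 — rate_window, line 27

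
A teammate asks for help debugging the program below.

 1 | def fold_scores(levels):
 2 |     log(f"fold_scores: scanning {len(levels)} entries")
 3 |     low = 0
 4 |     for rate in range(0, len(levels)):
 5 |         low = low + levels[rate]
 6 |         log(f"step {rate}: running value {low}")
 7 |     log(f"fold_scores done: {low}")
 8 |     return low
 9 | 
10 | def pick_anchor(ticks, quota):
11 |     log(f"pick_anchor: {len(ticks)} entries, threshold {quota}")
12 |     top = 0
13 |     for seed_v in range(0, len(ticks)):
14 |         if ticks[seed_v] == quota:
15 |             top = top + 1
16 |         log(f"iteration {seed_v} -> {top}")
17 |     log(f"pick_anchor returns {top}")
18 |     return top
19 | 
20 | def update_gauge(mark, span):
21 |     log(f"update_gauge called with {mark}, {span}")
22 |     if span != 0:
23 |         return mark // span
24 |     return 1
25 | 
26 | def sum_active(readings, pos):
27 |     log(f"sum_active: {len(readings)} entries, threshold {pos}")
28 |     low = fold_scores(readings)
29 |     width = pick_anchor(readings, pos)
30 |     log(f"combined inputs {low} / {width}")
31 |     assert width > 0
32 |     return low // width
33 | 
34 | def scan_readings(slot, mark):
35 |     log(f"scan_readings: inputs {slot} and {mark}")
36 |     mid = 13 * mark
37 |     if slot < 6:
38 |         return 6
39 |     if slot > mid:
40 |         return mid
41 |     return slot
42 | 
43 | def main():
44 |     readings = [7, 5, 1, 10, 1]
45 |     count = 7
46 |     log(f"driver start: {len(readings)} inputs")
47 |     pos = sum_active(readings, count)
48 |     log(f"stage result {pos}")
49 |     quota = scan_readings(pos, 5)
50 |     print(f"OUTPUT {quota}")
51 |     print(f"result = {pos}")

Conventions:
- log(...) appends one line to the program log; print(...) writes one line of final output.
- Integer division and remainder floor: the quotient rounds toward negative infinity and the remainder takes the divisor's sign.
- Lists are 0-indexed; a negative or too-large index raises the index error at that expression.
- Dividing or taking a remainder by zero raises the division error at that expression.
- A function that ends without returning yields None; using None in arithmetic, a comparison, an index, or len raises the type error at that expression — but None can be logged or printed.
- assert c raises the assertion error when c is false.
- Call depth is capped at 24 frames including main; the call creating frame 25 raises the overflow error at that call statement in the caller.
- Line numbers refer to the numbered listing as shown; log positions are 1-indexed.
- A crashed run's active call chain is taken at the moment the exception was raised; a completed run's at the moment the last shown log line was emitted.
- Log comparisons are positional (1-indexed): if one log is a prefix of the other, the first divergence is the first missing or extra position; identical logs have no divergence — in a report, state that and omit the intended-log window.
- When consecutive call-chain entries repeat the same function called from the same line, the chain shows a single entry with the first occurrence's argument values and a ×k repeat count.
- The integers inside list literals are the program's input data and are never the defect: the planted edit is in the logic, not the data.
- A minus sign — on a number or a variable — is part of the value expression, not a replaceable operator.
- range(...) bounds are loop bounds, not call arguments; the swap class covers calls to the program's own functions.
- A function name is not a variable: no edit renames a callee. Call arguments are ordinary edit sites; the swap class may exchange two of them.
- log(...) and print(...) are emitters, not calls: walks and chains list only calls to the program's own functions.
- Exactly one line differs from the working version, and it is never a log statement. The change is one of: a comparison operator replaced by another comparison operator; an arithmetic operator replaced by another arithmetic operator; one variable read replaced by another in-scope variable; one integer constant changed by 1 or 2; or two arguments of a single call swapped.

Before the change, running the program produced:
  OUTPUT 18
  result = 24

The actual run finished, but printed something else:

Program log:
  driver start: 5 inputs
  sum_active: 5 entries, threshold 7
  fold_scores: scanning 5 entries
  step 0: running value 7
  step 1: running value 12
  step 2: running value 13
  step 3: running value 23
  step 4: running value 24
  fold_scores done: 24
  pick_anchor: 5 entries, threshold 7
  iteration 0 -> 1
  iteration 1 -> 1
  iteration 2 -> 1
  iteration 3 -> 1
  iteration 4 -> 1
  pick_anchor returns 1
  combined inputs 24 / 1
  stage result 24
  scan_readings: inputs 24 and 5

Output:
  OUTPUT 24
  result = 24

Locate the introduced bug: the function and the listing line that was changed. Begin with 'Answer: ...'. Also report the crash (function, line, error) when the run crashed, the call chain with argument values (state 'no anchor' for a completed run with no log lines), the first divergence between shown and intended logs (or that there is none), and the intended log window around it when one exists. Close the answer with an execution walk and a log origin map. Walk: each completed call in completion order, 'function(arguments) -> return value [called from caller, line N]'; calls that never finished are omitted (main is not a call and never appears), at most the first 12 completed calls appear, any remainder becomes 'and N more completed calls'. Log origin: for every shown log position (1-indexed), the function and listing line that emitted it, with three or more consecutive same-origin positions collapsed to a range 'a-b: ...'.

Answer: the defect is in scan_readings at line 36.
Key observation: The logs agree in full; only the final output differs.
Call chain: main -> scan_readings(24, 5) (called at line 49).
First divergence: none; the two logs match at every position.
Execution walk:
  fold_scores([7, 5, 1, 10, 1]) -> 24  [called from sum_active, line 28]
  pick_anchor([7, 5, 1, 10, 1], 7) -> 1  [called from sum_active, line 29]
  sum_active([7, 5, 1, 10, 1], 7) -> 24  [called from main, line 47]
  scan_readings(24, 5) -> 24  [called from main, line 49]
Log origins:
  1: logged in main at line 46
  2: logged in sum_active at line 27
  3: logged in fold_scores at line 2
  4-8: logged in fold_scores at line 6
  9: logged in fold_scores at line 7
  10: logged in pick_anchor at line 11
  11-15: logged in pick_anchor at line 16
  16: logged in pick_anchor at line 17
  17: logged in sum_active at line 30
  18: logged in main at line 48
  19: logged in scan_readings at line 35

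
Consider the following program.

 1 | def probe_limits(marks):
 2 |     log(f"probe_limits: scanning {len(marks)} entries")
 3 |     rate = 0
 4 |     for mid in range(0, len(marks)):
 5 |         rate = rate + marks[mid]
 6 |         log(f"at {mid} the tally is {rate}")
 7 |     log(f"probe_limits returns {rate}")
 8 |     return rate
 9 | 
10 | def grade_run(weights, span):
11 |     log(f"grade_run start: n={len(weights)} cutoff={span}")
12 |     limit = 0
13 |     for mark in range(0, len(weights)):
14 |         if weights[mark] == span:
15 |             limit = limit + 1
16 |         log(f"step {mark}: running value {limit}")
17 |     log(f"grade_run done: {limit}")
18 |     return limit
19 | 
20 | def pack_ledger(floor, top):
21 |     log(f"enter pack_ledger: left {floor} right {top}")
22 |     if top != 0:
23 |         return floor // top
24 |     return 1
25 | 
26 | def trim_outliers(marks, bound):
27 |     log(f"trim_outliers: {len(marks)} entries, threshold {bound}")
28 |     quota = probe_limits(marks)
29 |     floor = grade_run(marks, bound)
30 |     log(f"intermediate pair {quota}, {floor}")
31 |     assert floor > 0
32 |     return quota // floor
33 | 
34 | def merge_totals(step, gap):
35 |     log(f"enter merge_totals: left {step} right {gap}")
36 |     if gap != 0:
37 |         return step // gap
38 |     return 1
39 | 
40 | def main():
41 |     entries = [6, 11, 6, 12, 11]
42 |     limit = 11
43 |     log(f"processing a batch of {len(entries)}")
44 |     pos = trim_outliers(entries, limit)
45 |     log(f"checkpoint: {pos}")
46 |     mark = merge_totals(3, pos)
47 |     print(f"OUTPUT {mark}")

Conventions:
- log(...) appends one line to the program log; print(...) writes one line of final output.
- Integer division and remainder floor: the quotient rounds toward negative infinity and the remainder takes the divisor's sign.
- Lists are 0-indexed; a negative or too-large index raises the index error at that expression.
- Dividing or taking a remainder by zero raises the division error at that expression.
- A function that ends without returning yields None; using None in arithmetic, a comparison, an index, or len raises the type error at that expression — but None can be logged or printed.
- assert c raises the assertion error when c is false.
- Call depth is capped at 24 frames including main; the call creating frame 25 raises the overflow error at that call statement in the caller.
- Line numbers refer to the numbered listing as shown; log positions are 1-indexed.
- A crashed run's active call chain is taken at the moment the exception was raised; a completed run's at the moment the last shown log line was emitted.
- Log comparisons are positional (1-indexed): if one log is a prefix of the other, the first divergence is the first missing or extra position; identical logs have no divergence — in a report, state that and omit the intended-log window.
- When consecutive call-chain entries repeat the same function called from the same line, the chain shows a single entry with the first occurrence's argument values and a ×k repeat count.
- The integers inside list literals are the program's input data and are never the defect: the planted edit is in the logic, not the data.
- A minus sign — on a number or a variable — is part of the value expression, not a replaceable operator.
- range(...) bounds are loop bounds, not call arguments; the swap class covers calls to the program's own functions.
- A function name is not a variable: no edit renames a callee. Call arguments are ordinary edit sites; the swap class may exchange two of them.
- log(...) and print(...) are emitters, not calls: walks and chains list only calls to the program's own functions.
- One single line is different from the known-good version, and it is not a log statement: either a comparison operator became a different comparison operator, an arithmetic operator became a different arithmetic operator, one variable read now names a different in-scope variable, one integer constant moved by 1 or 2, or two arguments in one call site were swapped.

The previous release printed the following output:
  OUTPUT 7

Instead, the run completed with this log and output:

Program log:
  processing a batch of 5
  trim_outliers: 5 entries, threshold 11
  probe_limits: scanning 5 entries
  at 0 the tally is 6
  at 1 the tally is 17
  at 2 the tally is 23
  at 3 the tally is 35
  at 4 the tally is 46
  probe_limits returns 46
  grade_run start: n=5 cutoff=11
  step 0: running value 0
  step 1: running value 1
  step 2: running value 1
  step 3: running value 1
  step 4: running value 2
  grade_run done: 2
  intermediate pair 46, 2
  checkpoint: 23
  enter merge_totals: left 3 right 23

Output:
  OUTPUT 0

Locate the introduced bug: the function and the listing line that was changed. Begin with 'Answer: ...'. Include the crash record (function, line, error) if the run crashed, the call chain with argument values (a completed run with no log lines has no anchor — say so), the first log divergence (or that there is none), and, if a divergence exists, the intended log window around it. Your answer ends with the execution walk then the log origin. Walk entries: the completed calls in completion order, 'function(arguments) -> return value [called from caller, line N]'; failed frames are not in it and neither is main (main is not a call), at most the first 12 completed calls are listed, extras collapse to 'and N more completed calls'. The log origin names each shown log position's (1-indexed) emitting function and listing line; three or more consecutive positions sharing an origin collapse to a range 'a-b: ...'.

Answer: the defect is in main at line 46.
Core observation: The log first diverges at position 19: the faulty run prints 'enter merge_totals: left 3 right 23' where the working version prints 'enter merge_totals: left 23 right 3'.
Call chain: main -> merge_totals(3, 23) (called at line 46).
First divergence: at position 19 the run shows 'enter merge_totals: left 3 right 23' where the working version logs 'enter merge_totals: left 23 right 3'.
Intended log window:
  17: intermediate pair 46, 2
  18: checkpoint: 23
  19: enter merge_totals: left 23 right 3
Execution walk:
  probe_limits([6, 11, 6, 12, 11]) -> 46  [called from trim_outliers, line 28]
  grade_run([6, 11, 6, 12, 11], 11) -> 2  [called from trim_outliers, line 29]
  trim_outliers([6, 11, 6, 12, 11], 11) -> 23  [called from main, line 44]
  merge_totals(3, 23) -> 0  [called from main, line 46]
Log origins:
  1: logged in main at line 43
  2: logged in trim_outliers at line 27
  3: logged in probe_limits at line 2
  4-8: logged in probe_limits at line 6
  9: logged in probe_limits at line 7
  10: logged in grade_run at line 11
  11-15: logged in grade_run at line 16
  16: logged in grade_run at line 17
  17: logged in trim_outliers at line 30
  18: logged in main at line 45
  19: logged in merge_totals at line 35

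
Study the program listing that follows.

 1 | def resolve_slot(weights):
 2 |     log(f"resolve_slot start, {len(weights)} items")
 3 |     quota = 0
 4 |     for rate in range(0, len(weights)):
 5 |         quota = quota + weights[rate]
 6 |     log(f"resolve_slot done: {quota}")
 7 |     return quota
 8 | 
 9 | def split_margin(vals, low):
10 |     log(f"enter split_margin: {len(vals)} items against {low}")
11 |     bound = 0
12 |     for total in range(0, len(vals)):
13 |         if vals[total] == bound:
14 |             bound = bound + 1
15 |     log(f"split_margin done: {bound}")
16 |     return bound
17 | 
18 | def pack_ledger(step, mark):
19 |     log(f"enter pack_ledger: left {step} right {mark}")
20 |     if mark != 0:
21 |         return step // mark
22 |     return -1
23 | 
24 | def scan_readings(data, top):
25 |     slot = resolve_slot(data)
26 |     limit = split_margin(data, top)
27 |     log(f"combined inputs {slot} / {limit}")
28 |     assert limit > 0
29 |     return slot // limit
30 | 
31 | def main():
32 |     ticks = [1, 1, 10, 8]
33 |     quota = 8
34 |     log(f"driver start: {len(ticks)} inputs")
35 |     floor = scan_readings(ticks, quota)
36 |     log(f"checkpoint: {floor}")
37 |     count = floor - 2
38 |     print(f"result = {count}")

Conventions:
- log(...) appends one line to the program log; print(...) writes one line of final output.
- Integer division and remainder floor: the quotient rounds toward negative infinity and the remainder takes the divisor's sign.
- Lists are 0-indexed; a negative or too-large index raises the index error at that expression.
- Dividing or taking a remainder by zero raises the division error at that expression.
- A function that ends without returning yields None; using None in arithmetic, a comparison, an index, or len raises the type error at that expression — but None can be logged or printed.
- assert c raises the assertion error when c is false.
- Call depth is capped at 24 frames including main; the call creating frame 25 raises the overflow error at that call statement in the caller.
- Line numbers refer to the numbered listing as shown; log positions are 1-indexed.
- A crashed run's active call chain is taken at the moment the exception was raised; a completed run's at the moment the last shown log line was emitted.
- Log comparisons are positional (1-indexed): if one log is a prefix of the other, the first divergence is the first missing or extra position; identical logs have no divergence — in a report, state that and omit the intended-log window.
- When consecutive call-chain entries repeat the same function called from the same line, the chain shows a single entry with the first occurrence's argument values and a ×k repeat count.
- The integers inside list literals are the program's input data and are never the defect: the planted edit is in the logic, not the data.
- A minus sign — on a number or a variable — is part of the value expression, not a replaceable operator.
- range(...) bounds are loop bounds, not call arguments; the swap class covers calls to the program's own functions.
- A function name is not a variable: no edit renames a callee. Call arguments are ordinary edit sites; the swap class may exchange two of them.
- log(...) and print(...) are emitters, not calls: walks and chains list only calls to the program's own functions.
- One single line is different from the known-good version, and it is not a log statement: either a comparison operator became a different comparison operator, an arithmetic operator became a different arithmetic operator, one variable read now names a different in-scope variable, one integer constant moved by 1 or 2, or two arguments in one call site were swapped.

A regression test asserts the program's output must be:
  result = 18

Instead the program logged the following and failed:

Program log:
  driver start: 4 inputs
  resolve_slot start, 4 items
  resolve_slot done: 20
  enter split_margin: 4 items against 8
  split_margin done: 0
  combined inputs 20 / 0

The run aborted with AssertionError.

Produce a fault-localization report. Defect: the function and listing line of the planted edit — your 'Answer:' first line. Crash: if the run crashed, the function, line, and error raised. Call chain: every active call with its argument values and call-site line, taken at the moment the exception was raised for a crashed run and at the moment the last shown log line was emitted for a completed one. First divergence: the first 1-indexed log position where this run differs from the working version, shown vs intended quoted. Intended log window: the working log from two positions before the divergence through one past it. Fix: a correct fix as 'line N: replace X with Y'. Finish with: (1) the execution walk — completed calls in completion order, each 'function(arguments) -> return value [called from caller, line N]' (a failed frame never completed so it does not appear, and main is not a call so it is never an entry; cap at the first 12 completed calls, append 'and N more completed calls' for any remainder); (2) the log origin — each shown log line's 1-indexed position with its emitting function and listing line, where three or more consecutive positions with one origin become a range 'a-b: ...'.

Answer: the defect is in split_margin at line 13.
Key observation: At log position 5 the runs split — shown 'split_margin done: 0', but the working version logs 'split_margin done: 1'.
Crash: scan_readings, line 28, AssertionError.
Call chain: main -> scan_readings([1, 1, 10, 8], 8) (called at line 35).
First divergence: at position 5 the run shows 'split_margin done: 0' where the working version logs 'split_margin done: 1'.
Intended log window:
  3: resolve_slot done: 20
  4: enter split_margin: 4 items against 8
  5: split_margin done: 1
  6: combined inputs 20 / 1
Execution walk:
  resolve_slot([1, 1, 10, 8]) -> 20  [called from scan_readings, line 25]
  split_margin([1, 1, 10, 8], 8) -> 0  [called from scan_readings, line 26]
Log origin:
  1: from main, line 34
  2: from resolve_slot, line 2
  3: from resolve_slot, line 6
  4: from split_margin, line 10
  5: from split_margin, line 15
  6: from scan_readings, line 27
A correct fix: line 13: replace `bound` with `low`.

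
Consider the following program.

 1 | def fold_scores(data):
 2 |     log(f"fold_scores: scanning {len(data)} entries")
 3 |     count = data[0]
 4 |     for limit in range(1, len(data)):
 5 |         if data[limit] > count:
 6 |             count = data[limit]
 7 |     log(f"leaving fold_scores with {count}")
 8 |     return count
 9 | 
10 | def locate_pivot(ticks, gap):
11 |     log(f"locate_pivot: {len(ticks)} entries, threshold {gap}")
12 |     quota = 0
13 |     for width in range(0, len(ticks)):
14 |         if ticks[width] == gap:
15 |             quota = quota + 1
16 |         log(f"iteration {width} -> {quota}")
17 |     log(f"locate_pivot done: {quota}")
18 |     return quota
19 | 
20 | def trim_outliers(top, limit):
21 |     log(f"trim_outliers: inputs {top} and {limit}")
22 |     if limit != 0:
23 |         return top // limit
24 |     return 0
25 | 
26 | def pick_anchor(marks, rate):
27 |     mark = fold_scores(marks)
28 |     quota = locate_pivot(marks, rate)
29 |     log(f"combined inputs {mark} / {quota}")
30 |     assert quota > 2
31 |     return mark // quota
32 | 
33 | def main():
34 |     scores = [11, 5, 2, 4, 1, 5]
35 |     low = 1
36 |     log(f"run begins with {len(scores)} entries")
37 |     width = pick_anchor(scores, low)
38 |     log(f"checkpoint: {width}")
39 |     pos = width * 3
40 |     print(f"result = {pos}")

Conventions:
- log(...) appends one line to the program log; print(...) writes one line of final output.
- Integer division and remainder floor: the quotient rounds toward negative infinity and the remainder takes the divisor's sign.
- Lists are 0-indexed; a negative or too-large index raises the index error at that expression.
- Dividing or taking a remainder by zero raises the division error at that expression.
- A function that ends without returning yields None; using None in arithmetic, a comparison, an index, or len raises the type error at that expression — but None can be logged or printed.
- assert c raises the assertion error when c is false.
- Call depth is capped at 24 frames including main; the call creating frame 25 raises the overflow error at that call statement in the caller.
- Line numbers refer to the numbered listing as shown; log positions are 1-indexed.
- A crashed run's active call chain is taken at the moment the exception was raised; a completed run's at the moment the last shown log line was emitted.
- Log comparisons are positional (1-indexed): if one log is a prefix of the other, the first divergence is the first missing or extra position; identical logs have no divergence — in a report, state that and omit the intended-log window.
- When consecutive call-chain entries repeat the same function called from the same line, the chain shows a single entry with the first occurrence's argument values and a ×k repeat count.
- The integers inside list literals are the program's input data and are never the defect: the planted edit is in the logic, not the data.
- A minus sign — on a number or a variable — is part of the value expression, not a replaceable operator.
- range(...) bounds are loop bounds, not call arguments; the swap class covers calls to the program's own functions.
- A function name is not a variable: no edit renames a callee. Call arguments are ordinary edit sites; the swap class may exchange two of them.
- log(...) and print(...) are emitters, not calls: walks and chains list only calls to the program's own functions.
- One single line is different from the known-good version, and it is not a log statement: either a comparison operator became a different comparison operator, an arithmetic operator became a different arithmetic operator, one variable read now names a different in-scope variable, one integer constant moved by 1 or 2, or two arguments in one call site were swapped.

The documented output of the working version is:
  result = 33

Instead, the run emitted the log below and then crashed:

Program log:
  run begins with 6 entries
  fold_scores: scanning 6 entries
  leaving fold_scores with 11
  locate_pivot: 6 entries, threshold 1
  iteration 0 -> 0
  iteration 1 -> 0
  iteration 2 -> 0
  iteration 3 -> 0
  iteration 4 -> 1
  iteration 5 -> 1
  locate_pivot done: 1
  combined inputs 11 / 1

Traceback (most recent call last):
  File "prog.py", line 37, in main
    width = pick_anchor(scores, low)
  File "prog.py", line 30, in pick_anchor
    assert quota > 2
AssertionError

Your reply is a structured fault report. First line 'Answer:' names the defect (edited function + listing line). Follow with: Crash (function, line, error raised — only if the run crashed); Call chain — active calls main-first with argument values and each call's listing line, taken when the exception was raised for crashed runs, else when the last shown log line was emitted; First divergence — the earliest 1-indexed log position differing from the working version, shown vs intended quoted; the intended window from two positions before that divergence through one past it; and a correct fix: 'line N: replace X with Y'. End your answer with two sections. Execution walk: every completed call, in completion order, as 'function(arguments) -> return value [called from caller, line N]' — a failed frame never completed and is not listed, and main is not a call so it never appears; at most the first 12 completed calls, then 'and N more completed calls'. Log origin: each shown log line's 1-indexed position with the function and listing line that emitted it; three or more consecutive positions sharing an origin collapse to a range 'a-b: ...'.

Answer: the defect is in pick_anchor at line 30.
Key observation: Only 12 log lines were emitted before the run died; the intended continuation was 'checkpoint: 11'.
Crash: pick_anchor, line 30, AssertionError.
Call chain: main -> pick_anchor([11, 5, 2, 4, 1, 5], 1) (called at line 37).
First divergence: position 13; the shown log stops at 12 lines while the working version next logs 'checkpoint: 11'.
Intended log window:
  11: locate_pivot done: 1
  12: combined inputs 11 / 1
  13: checkpoint: 11
Execution walk:
  fold_scores([11, 5, 2, 4, 1, 5]) -> 11  [called from pick_anchor, line 27]
  locate_pivot([11, 5, 2, 4, 1, 5], 1) -> 1  [called from pick_anchor, line 28]
Log origin:
  1: from main, line 36
  2: from fold_scores, line 2
  3: from fold_scores, line 7
  4: from locate_pivot, line 11
  5-10: from locate_pivot, line 16
  11: from locate_pivot, line 17
  12: from pick_anchor, line 29
A correct fix: line 30: replace `2` with `0`.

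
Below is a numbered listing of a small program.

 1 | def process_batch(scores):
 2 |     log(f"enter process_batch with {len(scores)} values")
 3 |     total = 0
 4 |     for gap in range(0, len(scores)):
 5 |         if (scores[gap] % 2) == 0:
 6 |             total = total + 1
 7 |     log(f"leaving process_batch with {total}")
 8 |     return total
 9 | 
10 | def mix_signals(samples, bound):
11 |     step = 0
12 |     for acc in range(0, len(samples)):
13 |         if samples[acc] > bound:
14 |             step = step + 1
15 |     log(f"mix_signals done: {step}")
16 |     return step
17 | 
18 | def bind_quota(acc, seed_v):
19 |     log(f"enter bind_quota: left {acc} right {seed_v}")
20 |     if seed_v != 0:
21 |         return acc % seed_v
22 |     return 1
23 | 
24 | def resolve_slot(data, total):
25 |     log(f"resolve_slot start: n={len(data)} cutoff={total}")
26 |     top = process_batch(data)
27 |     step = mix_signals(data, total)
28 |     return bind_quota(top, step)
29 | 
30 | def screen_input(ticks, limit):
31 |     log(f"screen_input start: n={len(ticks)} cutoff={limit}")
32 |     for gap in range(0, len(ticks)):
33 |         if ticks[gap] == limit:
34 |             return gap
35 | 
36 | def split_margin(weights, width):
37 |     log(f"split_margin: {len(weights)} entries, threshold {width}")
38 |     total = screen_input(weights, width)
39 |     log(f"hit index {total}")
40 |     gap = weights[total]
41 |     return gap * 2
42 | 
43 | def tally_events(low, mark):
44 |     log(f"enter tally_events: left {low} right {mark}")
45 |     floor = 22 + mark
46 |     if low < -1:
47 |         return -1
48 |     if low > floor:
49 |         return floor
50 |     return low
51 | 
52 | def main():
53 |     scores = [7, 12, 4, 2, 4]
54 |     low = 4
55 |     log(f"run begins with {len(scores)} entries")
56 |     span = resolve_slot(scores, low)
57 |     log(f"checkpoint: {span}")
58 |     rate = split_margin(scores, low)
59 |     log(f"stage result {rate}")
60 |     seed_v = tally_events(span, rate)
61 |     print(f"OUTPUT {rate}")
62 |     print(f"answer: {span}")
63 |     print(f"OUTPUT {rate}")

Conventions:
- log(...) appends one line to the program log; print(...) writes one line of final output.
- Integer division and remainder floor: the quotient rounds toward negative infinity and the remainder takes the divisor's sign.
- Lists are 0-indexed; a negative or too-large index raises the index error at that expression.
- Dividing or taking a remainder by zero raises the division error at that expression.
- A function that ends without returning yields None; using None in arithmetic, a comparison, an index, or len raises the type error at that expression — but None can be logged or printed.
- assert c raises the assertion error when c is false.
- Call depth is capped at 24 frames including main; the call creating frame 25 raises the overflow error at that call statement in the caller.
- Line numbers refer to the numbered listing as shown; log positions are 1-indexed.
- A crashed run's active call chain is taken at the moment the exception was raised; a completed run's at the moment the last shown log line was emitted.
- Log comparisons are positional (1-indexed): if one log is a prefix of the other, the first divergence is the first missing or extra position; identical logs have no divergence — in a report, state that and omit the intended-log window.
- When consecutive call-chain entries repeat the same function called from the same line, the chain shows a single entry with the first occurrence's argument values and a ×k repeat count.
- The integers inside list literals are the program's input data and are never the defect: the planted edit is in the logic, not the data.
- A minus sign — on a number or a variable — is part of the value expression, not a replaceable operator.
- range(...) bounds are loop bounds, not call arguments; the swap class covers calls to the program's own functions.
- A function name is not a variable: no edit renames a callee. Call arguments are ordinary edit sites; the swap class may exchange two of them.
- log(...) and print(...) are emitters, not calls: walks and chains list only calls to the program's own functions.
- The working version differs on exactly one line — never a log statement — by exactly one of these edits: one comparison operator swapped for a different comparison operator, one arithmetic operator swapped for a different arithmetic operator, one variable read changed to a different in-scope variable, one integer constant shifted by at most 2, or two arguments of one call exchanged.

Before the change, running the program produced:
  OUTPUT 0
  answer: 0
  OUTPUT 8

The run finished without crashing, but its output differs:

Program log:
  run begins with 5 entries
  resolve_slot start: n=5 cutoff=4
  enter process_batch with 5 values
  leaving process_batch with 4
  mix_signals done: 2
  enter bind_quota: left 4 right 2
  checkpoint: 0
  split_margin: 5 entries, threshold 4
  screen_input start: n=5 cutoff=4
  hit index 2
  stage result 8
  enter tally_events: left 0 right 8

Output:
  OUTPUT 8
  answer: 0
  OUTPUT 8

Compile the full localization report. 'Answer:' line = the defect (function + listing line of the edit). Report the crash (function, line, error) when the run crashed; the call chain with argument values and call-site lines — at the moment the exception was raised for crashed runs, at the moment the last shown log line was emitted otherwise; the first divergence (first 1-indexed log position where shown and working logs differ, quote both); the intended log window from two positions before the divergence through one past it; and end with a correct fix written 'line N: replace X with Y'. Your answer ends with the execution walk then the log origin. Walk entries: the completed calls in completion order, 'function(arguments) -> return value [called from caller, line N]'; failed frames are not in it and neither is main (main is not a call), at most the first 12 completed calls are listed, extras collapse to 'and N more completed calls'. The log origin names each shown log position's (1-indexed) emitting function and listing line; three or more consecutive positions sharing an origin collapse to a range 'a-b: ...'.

Answer: the defect is in main at line 61.
The tell: Nothing in the log betrays the bug — only the output does.
Call chain: main -> tally_events(0, 8) (called at line 60).
First divergence: there is none — every log position agrees.
Execution walk:
  process_batch([7, 12, 4, 2, 4]) -> 4  [called from resolve_slot, line 26]
  mix_signals([7, 12, 4, 2, 4], 4) -> 2  [called from resolve_slot, line 27]
  bind_quota(4, 2) -> 0  [called from resolve_slot, line 28]
  resolve_slot([7, 12, 4, 2, 4], 4) -> 0  [called from main, line 56]
  screen_input([7, 12, 4, 2, 4], 4) -> 2  [called from split_margin, line 38]
  split_margin([7, 12, 4, 2, 4], 4) -> 8  [called from main, line 58]
  tally_events(0, 8) -> 0  [called from main, line 60]
Log line origins:
  1: logged in main at line 55
  2: logged in resolve_slot at line 25
  3: logged in process_batch at line 2
  4: logged in process_batch at line 7
  5: logged in mix_signals at line 15
  6: logged in bind_quota at line 19
  7: logged in main at line 57
  8: logged in split_margin at line 37
  9: logged in screen_input at line 31
  10: logged in split_margin at line 39
  11: logged in main at line 59
  12: logged in tally_events at line 44
A correct fix: line 61: replace `rate` with `seed_v`.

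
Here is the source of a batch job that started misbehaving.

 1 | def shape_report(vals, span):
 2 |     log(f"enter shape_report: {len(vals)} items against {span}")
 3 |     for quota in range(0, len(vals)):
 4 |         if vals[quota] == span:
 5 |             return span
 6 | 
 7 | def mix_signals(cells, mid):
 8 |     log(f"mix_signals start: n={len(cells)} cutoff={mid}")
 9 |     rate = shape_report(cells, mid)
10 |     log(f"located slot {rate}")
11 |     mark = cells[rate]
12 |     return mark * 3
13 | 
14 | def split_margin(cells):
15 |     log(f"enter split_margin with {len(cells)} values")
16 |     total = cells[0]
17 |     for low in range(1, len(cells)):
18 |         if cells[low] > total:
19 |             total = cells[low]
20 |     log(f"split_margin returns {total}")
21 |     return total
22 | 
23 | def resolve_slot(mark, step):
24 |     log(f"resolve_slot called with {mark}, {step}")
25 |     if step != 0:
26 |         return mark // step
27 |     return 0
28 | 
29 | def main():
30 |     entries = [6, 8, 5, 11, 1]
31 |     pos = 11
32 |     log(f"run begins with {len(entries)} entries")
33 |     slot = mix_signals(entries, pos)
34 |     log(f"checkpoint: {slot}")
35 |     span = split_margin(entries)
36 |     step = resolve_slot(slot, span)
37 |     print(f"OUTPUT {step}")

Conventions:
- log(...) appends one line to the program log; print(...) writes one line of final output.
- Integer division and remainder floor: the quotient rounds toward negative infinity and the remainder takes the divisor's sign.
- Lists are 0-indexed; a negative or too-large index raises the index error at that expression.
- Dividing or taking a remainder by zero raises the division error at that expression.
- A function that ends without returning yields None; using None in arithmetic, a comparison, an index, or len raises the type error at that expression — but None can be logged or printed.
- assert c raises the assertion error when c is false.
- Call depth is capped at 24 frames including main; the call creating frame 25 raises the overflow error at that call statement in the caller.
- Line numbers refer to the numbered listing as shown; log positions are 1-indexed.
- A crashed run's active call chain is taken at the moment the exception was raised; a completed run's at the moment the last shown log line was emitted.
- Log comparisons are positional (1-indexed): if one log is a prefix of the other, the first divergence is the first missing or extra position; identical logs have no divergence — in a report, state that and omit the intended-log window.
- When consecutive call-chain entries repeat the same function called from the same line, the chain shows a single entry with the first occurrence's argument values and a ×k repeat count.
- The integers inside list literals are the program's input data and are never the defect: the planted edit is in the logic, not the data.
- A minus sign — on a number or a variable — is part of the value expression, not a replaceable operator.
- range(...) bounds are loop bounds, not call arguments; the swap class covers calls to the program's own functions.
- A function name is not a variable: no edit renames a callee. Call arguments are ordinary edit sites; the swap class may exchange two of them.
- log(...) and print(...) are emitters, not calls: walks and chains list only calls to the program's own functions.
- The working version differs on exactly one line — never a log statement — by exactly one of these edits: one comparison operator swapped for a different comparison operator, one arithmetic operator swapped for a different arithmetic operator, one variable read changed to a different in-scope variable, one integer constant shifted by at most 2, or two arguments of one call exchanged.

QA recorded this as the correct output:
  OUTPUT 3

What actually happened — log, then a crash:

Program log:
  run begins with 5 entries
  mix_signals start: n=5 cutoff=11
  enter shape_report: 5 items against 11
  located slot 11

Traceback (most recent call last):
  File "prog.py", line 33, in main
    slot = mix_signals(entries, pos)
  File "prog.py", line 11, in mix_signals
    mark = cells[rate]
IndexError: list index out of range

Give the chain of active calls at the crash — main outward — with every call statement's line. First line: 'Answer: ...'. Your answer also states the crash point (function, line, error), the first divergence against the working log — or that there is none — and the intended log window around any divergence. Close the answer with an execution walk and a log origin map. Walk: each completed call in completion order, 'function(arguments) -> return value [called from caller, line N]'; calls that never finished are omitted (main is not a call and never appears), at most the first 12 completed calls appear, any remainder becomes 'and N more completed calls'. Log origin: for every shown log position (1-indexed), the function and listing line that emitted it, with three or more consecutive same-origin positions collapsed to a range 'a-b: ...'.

Answer: main -> mix_signals (called at line 33).
The tell: The log first diverges at position 4: the faulty run prints 'located slot 11' where the working version prints 'located slot 3'.
Crash: mix_signals, line 11, IndexError.
First divergence: position 4; shown 'located slot 11' vs intended 'located slot 3'.
Intended log window:
  2: mix_signals start: n=5 cutoff=11
  3: enter shape_report: 5 items against 11
  4: located slot 3
  5: checkpoint: 33
Execution walk:
  shape_report([6, 8, 5, 11, 1], 11) -> 11  [called from mix_signals, line 9]
Log origin:
  1 — main, line 32
  2 — mix_signals, line 8
  3 — shape_report, line 2
  4 — mix_signals, line 10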